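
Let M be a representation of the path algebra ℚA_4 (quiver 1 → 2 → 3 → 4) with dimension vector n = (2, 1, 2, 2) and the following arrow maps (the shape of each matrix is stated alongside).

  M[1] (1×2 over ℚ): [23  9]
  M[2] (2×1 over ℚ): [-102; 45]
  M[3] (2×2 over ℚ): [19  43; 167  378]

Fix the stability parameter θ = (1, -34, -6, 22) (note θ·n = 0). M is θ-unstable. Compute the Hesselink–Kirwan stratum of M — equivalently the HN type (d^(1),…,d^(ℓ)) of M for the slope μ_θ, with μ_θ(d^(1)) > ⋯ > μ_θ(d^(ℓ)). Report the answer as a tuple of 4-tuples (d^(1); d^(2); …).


Barcode: M ≅ I[1,1], I[1,4], I[3,4]. HN layers by μ_θ (4 steps, strictly decreasing):
  μ^(1)=22; μ^(2)=1; μ^(3)=-6; μ^(4)=-33/2

((0, 0, 0, 2); (1, 0, 0, 0); (0, 0, 2, 0); (1, 1, 0, 0))


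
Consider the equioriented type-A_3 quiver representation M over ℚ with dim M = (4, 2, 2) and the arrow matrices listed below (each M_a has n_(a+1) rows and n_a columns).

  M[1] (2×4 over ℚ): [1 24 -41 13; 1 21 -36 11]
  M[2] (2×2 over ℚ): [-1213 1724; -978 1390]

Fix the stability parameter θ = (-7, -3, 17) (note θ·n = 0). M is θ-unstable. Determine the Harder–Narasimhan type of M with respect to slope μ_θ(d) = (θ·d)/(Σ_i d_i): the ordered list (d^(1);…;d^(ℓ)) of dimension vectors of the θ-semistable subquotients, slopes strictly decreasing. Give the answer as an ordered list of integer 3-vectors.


Via rank(M_{q-1}∘⋯∘M_p): M ≅ I[1,1]^2, I[1,3]^2.
μ_θ-semistable layers: μ^(1)=17; μ^(2)=-3; μ^(3)=-7

((0, 0, 2); (0, 2, 0); (4, 0, 0))


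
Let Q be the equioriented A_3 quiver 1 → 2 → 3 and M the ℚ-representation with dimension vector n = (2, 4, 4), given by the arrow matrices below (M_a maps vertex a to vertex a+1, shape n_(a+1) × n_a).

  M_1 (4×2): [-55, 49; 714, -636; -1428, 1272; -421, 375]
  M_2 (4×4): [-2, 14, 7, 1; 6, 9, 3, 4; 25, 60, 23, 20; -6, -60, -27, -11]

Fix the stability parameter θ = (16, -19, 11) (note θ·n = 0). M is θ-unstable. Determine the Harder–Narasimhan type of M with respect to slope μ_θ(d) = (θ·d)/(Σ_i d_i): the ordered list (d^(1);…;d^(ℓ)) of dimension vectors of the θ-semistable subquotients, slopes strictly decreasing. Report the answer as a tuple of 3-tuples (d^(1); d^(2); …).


Barcode: M ≅ I[1,3]^2, I[2,2], I[2,3], I[3,3]. HN layers by μ_θ (3 steps, strictly decreasing):
  μ^(1)=11; μ^(2)=-3/2; μ^(3)=-19

((0, 0, 4); (2, 2, 0); (0, 2, 0))


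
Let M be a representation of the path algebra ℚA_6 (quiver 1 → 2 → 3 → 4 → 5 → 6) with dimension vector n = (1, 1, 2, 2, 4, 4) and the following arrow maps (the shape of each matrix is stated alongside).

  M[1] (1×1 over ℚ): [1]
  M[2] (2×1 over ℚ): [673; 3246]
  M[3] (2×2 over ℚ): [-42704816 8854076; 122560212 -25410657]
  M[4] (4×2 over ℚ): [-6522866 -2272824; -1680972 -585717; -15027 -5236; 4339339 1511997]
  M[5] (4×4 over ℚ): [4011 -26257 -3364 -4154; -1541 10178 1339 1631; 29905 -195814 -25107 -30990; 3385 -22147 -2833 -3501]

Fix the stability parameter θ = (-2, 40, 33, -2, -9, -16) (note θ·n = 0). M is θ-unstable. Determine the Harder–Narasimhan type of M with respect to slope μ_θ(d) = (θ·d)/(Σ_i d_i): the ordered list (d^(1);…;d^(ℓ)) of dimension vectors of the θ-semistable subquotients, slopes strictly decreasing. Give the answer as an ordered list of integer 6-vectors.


Barcode: M ≅ I[1,6], I[3,3], I[4,6], I[5,6]^2. HN layers by μ_θ (5 steps, strictly decreasing):
  μ^(1)=33; μ^(2)=46/5; μ^(3)=-2; μ^(4)=-9; μ^(5)=-25/2

((0, 0, 1, 0, 0, 0); (0, 1, 1, 1, 1, 1); (1, 0, 0, 0, 0, 0); (0, 0, 0, 1, 1, 1); (0, 0, 0, 0, 2, 2))


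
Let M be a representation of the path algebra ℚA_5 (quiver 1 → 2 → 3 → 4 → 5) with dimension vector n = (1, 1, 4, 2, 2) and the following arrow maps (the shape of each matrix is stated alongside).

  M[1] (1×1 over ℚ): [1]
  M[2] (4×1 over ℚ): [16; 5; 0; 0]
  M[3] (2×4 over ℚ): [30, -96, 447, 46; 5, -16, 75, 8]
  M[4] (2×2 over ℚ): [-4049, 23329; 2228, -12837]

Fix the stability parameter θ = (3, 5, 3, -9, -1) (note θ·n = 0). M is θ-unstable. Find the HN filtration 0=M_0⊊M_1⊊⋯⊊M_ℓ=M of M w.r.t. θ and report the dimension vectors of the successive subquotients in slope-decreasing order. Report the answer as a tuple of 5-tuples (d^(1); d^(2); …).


Via rank(M_{q-1}∘⋯∘M_p): M ≅ I[1,3], I[3,3], I[3,5]^2.
μ_θ-semistable layers: μ^(1)=4; μ^(2)=3; μ^(3)=-1; μ^(4)=-3

((0, 1, 1, 0, 0); (1, 0, 1, 0, 0); (0, 0, 0, 0, 2); (0, 0, 2, 2, 0))


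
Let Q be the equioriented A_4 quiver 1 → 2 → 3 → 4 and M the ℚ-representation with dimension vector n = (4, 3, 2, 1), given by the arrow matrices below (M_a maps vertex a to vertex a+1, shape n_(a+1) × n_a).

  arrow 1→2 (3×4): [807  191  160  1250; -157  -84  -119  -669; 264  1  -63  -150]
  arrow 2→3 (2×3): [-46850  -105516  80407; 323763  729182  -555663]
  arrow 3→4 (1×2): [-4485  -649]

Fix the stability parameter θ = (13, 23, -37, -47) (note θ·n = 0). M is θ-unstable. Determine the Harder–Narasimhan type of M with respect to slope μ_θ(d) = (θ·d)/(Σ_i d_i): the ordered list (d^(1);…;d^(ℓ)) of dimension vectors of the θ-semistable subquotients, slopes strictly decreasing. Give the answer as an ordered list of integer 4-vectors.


Via rank(M_{q-1}∘⋯∘M_p): M ≅ I[1,1], I[1,2], I[1,3], I[1,4].
μ_θ-semistable layers: μ^(1)=23; μ^(2)=13; μ^(3)=-1/3; μ^(4)=-12

((0, 1, 0, 0); (2, 0, 0, 0); (1, 1, 1, 0); (1, 1, 1, 1))


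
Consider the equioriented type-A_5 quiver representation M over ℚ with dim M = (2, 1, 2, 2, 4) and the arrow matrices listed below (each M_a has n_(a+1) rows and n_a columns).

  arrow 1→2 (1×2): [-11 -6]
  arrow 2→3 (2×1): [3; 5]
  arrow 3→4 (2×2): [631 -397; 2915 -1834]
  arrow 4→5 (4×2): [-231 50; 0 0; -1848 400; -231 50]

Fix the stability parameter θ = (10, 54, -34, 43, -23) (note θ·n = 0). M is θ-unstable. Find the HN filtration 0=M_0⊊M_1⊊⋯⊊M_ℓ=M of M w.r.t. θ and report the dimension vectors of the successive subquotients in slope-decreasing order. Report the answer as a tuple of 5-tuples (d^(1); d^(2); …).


Via rank(M_{q-1}∘⋯∘M_p): M ≅ I[1,1], I[1,5], I[3,4], I[5,5]^3.
μ_θ-semistable layers: μ^(1)=43; μ^(2)=10; μ^(3)=-23; μ^(4)=-34

((0, 0, 0, 1, 0); (2, 1, 1, 1, 1); (0, 0, 0, 0, 3); (0, 0, 1, 0, 0))


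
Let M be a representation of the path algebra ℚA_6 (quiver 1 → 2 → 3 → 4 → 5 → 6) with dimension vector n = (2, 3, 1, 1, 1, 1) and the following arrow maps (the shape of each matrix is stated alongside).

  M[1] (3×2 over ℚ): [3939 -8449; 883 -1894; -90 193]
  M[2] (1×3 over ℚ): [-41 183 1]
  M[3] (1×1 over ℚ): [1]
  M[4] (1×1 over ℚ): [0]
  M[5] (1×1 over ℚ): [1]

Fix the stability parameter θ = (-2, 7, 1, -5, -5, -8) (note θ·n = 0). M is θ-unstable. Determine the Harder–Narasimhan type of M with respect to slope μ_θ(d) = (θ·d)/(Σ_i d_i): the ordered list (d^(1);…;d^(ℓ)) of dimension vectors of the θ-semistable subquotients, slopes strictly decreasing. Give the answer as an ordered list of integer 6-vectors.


Via rank(M_{q-1}∘⋯∘M_p): M ≅ I[1,2]^2, I[2,4], I[5,6].
μ_θ-semistable layers: μ^(1)=7; μ^(2)=1; μ^(3)=-2; μ^(4)=-13/2

((0, 2, 0, 0, 0, 0); (0, 1, 1, 1, 0, 0); (2, 0, 0, 0, 0, 0); (0, 0, 0, 0, 1, 1))


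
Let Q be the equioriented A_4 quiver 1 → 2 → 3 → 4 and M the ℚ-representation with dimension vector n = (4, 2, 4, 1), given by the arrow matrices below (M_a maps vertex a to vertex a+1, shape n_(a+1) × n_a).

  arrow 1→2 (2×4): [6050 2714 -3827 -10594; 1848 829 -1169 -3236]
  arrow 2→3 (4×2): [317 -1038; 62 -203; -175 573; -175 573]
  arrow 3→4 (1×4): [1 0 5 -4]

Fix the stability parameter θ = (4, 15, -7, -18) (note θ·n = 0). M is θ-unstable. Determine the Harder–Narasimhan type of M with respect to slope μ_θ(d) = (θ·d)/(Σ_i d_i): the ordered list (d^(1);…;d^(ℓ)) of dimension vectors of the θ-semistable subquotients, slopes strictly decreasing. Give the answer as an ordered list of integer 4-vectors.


Interval decomposition of M: I[1,1]^2, I[1,3], I[1,4], I[3,3]^2.
HN type (ℓ=3): μ^(1)=4; μ^(2)=-3/2; μ^(3)=-7

((3, 1, 1, 0); (1, 1, 1, 1); (0, 0, 2, 0))


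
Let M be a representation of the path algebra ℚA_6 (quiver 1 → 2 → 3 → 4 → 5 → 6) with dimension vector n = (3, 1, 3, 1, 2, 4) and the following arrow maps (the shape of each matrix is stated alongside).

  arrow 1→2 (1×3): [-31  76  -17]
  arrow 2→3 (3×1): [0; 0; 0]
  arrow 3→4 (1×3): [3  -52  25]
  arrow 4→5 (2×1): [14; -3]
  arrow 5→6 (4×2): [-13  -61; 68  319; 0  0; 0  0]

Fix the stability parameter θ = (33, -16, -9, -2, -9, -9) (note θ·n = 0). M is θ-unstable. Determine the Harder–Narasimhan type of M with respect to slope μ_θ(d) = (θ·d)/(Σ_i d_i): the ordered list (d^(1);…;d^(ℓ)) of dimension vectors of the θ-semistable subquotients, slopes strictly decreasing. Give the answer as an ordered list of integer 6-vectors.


Barcode: M ≅ I[1,1]^2, I[1,2], I[3,3]^2, I[3,6], I[5,6], I[6,6]^2. HN layers by μ_θ (4 steps, strictly decreasing):
  μ^(1)=33; μ^(2)=17/2; μ^(3)=-20/3; μ^(4)=-9

((2, 0, 0, 0, 0, 0); (1, 1, 0, 0, 0, 0); (0, 0, 0, 1, 1, 1); (0, 0, 3, 0, 1, 3))


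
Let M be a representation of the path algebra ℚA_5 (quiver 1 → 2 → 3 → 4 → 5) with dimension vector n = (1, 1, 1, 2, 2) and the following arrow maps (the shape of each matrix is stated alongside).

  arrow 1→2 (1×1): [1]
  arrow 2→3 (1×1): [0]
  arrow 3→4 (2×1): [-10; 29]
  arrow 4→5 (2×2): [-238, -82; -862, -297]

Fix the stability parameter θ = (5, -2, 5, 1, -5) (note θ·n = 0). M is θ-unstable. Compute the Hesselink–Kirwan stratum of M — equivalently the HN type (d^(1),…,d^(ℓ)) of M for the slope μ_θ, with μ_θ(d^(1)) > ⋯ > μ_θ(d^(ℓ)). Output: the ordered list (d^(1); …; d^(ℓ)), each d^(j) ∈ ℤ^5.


Interval decomposition of M: I[1,2], I[3,5], I[4,5].
HN type (ℓ=3): μ^(1)=3/2; μ^(2)=1/3; μ^(3)=-2

((1, 1, 0, 0, 0); (0, 0, 1, 1, 1); (0, 0, 0, 1, 1))


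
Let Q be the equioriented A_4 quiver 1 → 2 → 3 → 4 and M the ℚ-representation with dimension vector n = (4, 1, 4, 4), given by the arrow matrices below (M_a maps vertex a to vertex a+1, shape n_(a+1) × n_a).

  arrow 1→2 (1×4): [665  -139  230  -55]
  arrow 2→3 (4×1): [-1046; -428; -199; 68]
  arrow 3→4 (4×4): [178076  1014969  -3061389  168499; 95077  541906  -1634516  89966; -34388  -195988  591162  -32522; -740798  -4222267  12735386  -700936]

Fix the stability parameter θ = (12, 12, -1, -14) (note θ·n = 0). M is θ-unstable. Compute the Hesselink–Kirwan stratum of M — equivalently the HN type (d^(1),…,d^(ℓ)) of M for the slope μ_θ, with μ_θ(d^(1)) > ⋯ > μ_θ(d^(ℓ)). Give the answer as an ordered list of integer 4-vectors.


Barcode: M ≅ I[1,1]^3, I[1,4], I[3,3], I[3,4]^2, I[4,4]. HN layers by μ_θ (5 steps, strictly decreasing):
  μ^(1)=12; μ^(2)=9/4; μ^(3)=-1; μ^(4)=-15/2; μ^(5)=-14

((3, 0, 0, 0); (1, 1, 1, 1); (0, 0, 1, 0); (0, 0, 2, 2); (0, 0, 0, 1))


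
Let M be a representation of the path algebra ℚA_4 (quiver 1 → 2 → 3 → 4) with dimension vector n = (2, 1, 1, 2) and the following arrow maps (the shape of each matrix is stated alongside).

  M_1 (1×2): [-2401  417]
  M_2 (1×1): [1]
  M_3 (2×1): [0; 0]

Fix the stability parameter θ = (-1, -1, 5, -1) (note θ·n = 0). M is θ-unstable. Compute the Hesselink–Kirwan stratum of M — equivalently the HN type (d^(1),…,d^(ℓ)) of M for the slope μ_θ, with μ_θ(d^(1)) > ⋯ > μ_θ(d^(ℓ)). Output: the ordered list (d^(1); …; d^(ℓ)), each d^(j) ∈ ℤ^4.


Barcode: M ≅ I[1,1], I[1,3], I[4,4]^2. HN layers by μ_θ (2 steps, strictly decreasing):
  μ^(1)=5; μ^(2)=-1

((0, 0, 1, 0); (2, 1, 0, 2))


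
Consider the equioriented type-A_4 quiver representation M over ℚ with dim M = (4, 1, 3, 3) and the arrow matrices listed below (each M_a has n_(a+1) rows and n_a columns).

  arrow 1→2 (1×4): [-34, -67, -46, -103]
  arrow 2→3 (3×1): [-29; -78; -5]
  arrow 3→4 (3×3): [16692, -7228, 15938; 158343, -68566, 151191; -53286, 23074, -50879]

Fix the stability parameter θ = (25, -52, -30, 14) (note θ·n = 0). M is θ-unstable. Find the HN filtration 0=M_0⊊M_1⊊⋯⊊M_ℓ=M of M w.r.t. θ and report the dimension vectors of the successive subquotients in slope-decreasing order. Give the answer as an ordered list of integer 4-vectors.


Barcode: M ≅ I[1,1]^3, I[1,4], I[3,3], I[3,4], I[4,4]. HN layers by μ_θ (4 steps, strictly decreasing):
  μ^(1)=25; μ^(2)=14; μ^(3)=-19; μ^(4)=-30

((3, 0, 0, 0); (0, 0, 0, 3); (1, 1, 1, 0); (0, 0, 2, 0))


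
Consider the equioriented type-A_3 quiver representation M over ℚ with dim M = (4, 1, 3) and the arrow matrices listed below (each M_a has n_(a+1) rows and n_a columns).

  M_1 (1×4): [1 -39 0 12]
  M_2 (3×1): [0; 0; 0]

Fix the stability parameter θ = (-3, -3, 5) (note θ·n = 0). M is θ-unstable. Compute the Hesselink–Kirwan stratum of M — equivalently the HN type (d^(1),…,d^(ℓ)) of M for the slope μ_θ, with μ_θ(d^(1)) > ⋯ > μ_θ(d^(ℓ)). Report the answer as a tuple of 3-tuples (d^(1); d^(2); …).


Interval decomposition of M: I[1,1]^3, I[1,2], I[3,3]^3.
HN type (ℓ=2): μ^(1)=5; μ^(2)=-3

((0, 0, 3); (4, 1, 0))


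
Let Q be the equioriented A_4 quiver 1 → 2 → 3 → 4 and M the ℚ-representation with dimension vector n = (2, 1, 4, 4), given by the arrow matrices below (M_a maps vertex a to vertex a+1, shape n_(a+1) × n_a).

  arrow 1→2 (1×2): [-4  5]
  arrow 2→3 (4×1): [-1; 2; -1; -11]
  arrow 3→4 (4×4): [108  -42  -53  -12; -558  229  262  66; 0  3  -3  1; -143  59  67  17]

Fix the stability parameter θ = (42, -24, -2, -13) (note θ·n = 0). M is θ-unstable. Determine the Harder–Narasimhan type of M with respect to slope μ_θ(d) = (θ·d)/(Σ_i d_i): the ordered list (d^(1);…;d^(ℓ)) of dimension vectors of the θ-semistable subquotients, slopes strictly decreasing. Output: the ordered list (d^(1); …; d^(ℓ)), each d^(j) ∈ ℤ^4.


Barcode: M ≅ I[1,1], I[1,4], I[3,4]^3. HN layers by μ_θ (3 steps, strictly decreasing):
  μ^(1)=42; μ^(2)=3/4; μ^(3)=-15/2

((1, 0, 0, 0); (1, 1, 1, 1); (0, 0, 3, 3))


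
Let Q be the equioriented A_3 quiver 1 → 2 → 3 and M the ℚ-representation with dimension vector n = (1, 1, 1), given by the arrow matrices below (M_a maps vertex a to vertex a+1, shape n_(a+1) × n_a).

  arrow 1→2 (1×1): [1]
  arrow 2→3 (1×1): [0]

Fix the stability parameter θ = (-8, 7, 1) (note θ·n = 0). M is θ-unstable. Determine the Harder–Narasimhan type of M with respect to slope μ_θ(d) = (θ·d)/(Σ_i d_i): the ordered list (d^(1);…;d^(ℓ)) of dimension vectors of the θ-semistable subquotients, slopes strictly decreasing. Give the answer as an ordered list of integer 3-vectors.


Barcode: M ≅ I[1,2], I[3,3]. HN layers by μ_θ (3 steps, strictly decreasing):
  μ^(1)=7; μ^(2)=1; μ^(3)=-8

((0, 1, 0); (0, 0, 1); (1, 0, 0))


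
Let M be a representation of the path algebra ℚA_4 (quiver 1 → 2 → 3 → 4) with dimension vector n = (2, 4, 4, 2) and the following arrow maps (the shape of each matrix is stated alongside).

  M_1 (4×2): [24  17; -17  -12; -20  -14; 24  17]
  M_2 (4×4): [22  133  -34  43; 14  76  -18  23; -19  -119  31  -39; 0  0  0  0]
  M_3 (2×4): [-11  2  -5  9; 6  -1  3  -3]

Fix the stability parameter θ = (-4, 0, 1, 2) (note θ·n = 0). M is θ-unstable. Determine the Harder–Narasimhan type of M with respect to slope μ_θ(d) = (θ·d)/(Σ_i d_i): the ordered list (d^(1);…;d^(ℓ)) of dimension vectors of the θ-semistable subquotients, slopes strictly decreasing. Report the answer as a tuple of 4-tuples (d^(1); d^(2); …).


Via rank(M_{q-1}∘⋯∘M_p): M ≅ I[1,4]^2, I[2,2], I[2,3], I[3,3].
μ_θ-semistable layers: μ^(1)=2; μ^(2)=1; μ^(3)=0; μ^(4)=-4

((0, 0, 0, 2); (0, 0, 4, 0); (0, 4, 0, 0); (2, 0, 0, 0))


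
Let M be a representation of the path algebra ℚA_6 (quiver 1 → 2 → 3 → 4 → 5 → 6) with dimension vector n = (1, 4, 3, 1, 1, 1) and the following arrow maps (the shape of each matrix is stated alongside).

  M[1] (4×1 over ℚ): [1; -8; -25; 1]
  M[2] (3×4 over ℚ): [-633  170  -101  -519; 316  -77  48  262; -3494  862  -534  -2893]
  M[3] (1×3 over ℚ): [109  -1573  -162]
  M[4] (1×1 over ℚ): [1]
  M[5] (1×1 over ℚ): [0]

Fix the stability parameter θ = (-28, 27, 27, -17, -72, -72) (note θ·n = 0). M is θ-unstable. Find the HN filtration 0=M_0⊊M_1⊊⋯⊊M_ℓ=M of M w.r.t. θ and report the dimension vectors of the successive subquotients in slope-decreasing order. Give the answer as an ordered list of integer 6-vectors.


Via rank(M_{q-1}∘⋯∘M_p): M ≅ I[1,5], I[2,2], I[2,3]^2, I[6,6].
μ_θ-semistable layers: μ^(1)=27; μ^(2)=-35/4; μ^(3)=-28; μ^(4)=-72

((0, 3, 2, 0, 0, 0); (0, 1, 1, 1, 1, 0); (1, 0, 0, 0, 0, 0); (0, 0, 0, 0, 0, 1))


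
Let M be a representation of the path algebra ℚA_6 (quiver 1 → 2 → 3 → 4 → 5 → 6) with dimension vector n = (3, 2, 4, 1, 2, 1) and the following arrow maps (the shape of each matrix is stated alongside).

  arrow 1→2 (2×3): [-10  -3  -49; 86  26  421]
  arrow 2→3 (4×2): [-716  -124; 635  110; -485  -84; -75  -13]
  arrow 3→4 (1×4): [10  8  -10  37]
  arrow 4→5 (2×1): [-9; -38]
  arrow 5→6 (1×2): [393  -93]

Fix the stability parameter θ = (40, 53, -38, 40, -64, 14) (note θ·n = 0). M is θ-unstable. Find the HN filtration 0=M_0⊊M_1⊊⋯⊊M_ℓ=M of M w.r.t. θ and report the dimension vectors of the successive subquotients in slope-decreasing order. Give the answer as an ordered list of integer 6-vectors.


Interval decomposition of M: I[1,1], I[1,3], I[1,6], I[3,3]^2, I[5,5].
HN type (ℓ=6): μ^(1)=40; μ^(2)=55/3; μ^(3)=14; μ^(4)=31/5; μ^(5)=-38; μ^(6)=-64

((1, 0, 0, 0, 0, 0); (1, 1, 1, 0, 0, 0); (0, 0, 0, 0, 0, 1); (1, 1, 1, 1, 1, 0); (0, 0, 2, 0, 0, 0); (0, 0, 0, 0, 1, 0))


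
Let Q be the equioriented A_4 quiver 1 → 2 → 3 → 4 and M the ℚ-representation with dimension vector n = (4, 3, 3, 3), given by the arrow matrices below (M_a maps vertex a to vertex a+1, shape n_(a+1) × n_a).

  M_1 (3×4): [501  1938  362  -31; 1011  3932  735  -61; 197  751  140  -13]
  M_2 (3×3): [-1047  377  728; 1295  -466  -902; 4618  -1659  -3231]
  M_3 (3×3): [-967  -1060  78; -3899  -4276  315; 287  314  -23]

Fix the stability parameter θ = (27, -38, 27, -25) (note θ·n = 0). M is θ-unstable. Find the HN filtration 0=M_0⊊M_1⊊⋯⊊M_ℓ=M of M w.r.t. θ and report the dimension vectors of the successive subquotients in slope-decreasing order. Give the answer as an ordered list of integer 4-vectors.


Via rank(M_{q-1}∘⋯∘M_p): M ≅ I[1,1], I[1,4]^3.
μ_θ-semistable layers: μ^(1)=27; μ^(2)=1; μ^(3)=-11/2

((1, 0, 0, 0); (0, 0, 3, 3); (3, 3, 0, 0))


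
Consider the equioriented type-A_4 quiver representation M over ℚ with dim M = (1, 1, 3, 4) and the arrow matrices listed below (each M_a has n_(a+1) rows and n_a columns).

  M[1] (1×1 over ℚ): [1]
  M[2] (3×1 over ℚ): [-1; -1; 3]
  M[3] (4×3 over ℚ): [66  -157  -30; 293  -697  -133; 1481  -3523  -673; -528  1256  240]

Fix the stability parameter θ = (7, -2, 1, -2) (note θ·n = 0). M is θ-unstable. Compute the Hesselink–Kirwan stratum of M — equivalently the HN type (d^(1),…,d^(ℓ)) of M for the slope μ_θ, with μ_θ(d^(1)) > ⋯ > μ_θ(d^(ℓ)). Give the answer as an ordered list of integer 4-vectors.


Via rank(M_{q-1}∘⋯∘M_p): M ≅ I[1,4], I[3,3], I[3,4], I[4,4]^2.
μ_θ-semistable layers: μ^(1)=1; μ^(2)=-1/2; μ^(3)=-2

((1, 1, 2, 1); (0, 0, 1, 1); (0, 0, 0, 2))


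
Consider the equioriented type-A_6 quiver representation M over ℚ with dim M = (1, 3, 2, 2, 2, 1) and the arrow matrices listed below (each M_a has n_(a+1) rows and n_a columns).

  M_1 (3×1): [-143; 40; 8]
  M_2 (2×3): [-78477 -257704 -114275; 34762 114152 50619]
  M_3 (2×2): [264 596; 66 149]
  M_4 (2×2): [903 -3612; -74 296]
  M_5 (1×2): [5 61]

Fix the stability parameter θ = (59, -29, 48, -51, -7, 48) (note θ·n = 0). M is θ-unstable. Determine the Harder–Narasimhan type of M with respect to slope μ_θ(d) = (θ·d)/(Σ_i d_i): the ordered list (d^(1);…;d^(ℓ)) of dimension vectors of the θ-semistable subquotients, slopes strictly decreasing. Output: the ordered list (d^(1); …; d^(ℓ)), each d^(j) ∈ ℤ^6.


Via rank(M_{q-1}∘⋯∘M_p): M ≅ I[1,3], I[2,2], I[2,4], I[4,6], I[5,5].
μ_θ-semistable layers: μ^(1)=48; μ^(2)=15; μ^(3)=-3/2; μ^(4)=-7; μ^(5)=-29; μ^(6)=-51

((0, 0, 1, 0, 0, 1); (1, 1, 0, 0, 0, 0); (0, 0, 1, 1, 0, 0); (0, 0, 0, 0, 2, 0); (0, 2, 0, 0, 0, 0); (0, 0, 0, 1, 0, 0))


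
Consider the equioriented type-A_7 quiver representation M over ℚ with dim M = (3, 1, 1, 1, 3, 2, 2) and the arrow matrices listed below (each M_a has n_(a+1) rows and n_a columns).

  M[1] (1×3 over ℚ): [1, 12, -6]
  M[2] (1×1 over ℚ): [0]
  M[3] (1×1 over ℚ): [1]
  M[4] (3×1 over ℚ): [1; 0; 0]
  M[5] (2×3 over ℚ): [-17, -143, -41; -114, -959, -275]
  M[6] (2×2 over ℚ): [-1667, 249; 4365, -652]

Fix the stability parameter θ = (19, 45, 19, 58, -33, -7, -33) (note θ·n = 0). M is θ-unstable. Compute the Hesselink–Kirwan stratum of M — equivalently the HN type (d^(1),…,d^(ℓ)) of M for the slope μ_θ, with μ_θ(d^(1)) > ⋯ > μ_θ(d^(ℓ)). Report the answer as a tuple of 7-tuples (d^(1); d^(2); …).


Interval decomposition of M: I[1,1]^2, I[1,2], I[3,7], I[5,5], I[5,7].
HN type (ℓ=5): μ^(1)=45; μ^(2)=19; μ^(3)=4/5; μ^(4)=-20; μ^(5)=-33

((0, 1, 0, 0, 0, 0, 0); (3, 0, 0, 0, 0, 0, 0); (0, 0, 1, 1, 1, 1, 1); (0, 0, 0, 0, 0, 1, 1); (0, 0, 0, 0, 2, 0, 0))


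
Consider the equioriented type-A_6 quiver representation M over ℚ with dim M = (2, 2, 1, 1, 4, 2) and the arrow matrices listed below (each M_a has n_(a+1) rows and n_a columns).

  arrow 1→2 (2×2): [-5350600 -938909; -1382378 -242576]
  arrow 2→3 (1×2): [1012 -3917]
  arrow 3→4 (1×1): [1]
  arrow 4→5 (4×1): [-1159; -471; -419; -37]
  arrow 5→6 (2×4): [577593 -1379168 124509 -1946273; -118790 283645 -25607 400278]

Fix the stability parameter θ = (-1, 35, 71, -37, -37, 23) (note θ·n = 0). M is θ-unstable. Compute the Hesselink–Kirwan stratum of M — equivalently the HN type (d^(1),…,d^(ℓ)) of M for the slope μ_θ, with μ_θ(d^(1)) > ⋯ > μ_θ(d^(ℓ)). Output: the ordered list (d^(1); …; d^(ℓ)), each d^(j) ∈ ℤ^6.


Barcode: M ≅ I[1,2], I[1,6], I[5,5]^2, I[5,6]. HN layers by μ_θ (5 steps, strictly decreasing):
  μ^(1)=35; μ^(2)=23; μ^(3)=8; μ^(4)=-1; μ^(5)=-37

((0, 1, 0, 0, 0, 0); (0, 0, 0, 0, 0, 2); (0, 1, 1, 1, 1, 0); (2, 0, 0, 0, 0, 0); (0, 0, 0, 0, 3, 0))


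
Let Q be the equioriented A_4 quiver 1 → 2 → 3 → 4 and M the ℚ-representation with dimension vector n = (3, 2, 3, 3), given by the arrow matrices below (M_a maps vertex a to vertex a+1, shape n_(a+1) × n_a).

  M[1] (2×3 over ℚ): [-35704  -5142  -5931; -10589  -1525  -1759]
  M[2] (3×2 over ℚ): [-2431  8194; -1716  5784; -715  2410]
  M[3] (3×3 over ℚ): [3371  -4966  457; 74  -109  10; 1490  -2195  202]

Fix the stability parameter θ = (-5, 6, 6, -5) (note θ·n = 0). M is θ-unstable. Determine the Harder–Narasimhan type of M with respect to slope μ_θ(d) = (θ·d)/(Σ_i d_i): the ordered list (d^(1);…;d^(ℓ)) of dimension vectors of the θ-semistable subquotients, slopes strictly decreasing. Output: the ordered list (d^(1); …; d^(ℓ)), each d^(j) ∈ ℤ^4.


Barcode: M ≅ I[1,1], I[1,2], I[1,3], I[3,4]^2, I[4,4]. HN layers by μ_θ (3 steps, strictly decreasing):
  μ^(1)=6; μ^(2)=1/2; μ^(3)=-5

((0, 2, 1, 0); (0, 0, 2, 2); (3, 0, 0, 1))


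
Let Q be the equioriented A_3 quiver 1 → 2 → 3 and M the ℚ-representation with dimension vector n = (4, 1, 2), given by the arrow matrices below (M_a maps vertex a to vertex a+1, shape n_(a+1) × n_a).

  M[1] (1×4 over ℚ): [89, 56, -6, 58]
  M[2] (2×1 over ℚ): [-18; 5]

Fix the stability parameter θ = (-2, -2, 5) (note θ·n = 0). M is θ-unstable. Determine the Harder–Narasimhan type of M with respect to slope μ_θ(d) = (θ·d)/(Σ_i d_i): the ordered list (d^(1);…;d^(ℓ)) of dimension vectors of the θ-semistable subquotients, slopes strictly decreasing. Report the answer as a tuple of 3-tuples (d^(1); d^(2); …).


Interval decomposition of M: I[1,1]^3, I[1,3], I[3,3].
HN type (ℓ=2): μ^(1)=5; μ^(2)=-2

((0, 0, 2); (4, 1, 0))


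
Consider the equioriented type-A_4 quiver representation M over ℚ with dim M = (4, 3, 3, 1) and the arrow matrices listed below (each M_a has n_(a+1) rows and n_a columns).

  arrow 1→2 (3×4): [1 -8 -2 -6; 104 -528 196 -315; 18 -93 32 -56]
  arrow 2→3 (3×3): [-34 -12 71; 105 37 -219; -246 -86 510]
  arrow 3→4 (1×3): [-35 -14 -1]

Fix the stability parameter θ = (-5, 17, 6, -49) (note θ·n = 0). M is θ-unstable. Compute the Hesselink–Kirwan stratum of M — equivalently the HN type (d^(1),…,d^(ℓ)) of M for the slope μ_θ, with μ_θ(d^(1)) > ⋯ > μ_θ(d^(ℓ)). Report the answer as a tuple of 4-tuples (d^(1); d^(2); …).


Interval decomposition of M: I[1,1], I[1,2], I[1,3], I[1,4], I[3,3].
HN type (ℓ=5): μ^(1)=17; μ^(2)=23/2; μ^(3)=6; μ^(4)=-5; μ^(5)=-31/4

((0, 1, 0, 0); (0, 1, 1, 0); (0, 0, 1, 0); (3, 0, 0, 0); (1, 1, 1, 1))


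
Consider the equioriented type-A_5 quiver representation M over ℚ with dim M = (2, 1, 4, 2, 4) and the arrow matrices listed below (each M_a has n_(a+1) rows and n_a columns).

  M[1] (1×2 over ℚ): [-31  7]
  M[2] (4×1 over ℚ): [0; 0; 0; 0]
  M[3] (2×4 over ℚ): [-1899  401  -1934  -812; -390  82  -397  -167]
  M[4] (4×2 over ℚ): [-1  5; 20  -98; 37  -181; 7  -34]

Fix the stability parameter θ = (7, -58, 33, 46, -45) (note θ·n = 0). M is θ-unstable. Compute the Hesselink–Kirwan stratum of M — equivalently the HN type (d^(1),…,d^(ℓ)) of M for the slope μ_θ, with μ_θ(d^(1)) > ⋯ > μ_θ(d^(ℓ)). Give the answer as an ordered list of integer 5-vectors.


Via rank(M_{q-1}∘⋯∘M_p): M ≅ I[1,1], I[1,2], I[3,3]^2, I[3,5]^2, I[5,5]^2.
μ_θ-semistable layers: μ^(1)=33; μ^(2)=34/3; μ^(3)=7; μ^(4)=-51/2; μ^(5)=-45

((0, 0, 2, 0, 0); (0, 0, 2, 2, 2); (1, 0, 0, 0, 0); (1, 1, 0, 0, 0); (0, 0, 0, 0, 2))


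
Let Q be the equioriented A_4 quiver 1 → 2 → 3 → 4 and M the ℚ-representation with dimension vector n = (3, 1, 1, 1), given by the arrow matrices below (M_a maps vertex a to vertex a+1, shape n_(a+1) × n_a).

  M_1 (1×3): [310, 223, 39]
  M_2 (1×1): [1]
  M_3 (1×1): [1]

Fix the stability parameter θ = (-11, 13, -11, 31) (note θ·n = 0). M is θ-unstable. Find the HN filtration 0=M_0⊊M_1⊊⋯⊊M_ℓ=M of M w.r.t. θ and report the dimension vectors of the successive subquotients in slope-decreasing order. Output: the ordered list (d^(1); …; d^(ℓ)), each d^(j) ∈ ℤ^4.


Barcode: M ≅ I[1,1]^2, I[1,4]. HN layers by μ_θ (3 steps, strictly decreasing):
  μ^(1)=31; μ^(2)=1; μ^(3)=-11

((0, 0, 0, 1); (0, 1, 1, 0); (3, 0, 0, 0))


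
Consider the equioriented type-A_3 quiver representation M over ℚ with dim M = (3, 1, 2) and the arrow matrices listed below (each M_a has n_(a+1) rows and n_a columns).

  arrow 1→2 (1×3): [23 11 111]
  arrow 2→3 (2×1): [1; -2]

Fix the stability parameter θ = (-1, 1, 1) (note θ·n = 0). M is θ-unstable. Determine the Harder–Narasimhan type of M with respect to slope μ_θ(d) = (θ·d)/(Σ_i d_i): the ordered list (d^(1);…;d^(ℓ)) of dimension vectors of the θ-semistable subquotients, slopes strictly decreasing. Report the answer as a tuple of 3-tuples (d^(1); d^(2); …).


Barcode: M ≅ I[1,1]^2, I[1,3], I[3,3]. HN layers by μ_θ (2 steps, strictly decreasing):
  μ^(1)=1; μ^(2)=-1

((0, 1, 2); (3, 0, 0))


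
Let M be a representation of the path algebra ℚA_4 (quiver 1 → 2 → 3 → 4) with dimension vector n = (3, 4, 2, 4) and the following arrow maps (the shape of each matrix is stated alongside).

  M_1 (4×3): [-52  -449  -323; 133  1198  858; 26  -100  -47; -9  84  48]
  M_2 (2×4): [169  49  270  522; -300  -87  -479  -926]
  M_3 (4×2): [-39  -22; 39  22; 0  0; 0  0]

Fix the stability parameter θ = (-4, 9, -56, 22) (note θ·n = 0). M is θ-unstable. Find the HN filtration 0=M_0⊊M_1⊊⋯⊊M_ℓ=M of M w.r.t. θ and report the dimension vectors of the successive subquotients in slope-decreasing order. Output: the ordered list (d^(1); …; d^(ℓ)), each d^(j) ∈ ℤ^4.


Interval decomposition of M: I[1,2], I[1,3], I[1,4], I[2,2], I[4,4]^3.
HN type (ℓ=4): μ^(1)=22; μ^(2)=9; μ^(3)=-4; μ^(4)=-17

((0, 0, 0, 4); (0, 2, 0, 0); (1, 0, 0, 0); (2, 2, 2, 0))


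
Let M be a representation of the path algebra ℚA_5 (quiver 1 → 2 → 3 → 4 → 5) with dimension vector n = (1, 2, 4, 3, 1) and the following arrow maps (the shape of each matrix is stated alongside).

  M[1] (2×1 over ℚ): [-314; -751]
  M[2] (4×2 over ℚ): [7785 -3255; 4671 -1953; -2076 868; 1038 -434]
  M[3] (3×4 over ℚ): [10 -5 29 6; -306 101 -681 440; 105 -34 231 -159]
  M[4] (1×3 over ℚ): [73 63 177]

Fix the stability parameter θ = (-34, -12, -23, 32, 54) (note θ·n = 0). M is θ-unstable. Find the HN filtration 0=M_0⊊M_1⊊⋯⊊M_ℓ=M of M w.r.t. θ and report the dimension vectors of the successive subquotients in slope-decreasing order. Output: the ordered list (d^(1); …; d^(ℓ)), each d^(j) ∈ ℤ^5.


Via rank(M_{q-1}∘⋯∘M_p): M ≅ I[1,5], I[2,2], I[3,3], I[3,4]^2.
μ_θ-semistable layers: μ^(1)=54; μ^(2)=32; μ^(3)=-12; μ^(4)=-35/2; μ^(5)=-23; μ^(6)=-34

((0, 0, 0, 0, 1); (0, 0, 0, 3, 0); (0, 1, 0, 0, 0); (0, 1, 1, 0, 0); (0, 0, 3, 0, 0); (1, 0, 0, 0, 0))


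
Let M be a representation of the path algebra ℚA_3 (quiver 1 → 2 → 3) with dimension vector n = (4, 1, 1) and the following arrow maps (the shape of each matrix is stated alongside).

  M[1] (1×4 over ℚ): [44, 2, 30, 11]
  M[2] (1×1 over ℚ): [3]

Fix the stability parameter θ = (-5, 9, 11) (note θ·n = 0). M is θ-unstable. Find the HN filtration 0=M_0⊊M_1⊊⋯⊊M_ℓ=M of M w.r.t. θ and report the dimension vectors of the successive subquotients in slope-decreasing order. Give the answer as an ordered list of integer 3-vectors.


Via rank(M_{q-1}∘⋯∘M_p): M ≅ I[1,1]^3, I[1,3].
μ_θ-semistable layers: μ^(1)=11; μ^(2)=9; μ^(3)=-5

((0, 0, 1); (0, 1, 0); (4, 0, 0))


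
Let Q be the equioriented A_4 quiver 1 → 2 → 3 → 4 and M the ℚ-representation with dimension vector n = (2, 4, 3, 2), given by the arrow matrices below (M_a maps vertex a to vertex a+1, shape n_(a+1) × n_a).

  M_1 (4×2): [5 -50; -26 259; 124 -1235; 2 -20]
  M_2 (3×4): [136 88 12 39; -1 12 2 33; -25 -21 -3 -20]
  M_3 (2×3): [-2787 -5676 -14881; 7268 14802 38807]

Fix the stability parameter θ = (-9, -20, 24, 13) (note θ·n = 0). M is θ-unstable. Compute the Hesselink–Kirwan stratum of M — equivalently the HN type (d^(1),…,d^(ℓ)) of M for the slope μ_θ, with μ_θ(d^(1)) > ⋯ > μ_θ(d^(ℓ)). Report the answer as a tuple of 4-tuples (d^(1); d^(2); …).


Interval decomposition of M: I[1,2], I[1,4], I[2,3], I[2,4].
HN type (ℓ=4): μ^(1)=24; μ^(2)=37/2; μ^(3)=-29/2; μ^(4)=-20

((0, 0, 1, 0); (0, 0, 2, 2); (2, 2, 0, 0); (0, 2, 0, 0))


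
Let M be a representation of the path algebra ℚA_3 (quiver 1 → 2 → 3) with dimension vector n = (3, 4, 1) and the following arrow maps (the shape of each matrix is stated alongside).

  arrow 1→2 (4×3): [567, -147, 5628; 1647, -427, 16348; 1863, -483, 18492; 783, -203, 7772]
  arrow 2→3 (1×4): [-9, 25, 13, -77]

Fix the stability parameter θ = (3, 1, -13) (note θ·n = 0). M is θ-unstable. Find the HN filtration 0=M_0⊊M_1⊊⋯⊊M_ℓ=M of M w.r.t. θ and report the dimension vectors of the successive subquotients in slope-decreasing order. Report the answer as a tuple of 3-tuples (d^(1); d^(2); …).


Via rank(M_{q-1}∘⋯∘M_p): M ≅ I[1,1]^2, I[1,2], I[2,2]^2, I[2,3].
μ_θ-semistable layers: μ^(1)=3; μ^(2)=2; μ^(3)=1; μ^(4)=-6

((2, 0, 0); (1, 1, 0); (0, 2, 0); (0, 1, 1))


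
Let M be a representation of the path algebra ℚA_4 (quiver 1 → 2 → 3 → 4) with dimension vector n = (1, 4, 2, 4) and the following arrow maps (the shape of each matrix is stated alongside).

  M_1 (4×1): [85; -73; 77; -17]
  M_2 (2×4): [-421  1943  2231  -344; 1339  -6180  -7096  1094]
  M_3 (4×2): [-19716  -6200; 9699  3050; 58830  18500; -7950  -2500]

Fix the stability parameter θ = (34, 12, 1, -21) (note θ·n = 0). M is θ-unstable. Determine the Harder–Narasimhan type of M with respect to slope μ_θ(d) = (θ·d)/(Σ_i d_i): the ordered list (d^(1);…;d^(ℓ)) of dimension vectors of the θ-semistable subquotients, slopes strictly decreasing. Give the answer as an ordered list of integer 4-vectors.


Interval decomposition of M: I[1,4], I[2,2]^2, I[2,3], I[4,4]^3.
HN type (ℓ=3): μ^(1)=12; μ^(2)=13/2; μ^(3)=-21

((0, 2, 0, 0); (1, 2, 2, 1); (0, 0, 0, 3))


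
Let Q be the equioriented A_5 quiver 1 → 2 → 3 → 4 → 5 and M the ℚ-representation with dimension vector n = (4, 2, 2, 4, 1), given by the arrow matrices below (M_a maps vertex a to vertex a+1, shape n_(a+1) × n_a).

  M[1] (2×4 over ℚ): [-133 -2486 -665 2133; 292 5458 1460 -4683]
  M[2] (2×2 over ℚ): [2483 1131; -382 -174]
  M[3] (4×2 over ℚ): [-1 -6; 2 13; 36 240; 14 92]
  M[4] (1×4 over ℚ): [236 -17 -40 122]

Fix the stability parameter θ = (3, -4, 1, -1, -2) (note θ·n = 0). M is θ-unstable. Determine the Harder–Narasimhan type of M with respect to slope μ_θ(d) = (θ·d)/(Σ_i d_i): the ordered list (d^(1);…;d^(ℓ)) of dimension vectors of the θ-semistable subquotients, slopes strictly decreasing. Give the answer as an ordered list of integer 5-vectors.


Barcode: M ≅ I[1,1]^2, I[1,2], I[1,4], I[3,5], I[4,4]^2. HN layers by μ_θ (5 steps, strictly decreasing):
  μ^(1)=3; μ^(2)=0; μ^(3)=-1/2; μ^(4)=-2/3; μ^(5)=-1

((2, 0, 0, 0, 0); (0, 0, 1, 1, 0); (2, 2, 0, 0, 0); (0, 0, 1, 1, 1); (0, 0, 0, 2, 0))


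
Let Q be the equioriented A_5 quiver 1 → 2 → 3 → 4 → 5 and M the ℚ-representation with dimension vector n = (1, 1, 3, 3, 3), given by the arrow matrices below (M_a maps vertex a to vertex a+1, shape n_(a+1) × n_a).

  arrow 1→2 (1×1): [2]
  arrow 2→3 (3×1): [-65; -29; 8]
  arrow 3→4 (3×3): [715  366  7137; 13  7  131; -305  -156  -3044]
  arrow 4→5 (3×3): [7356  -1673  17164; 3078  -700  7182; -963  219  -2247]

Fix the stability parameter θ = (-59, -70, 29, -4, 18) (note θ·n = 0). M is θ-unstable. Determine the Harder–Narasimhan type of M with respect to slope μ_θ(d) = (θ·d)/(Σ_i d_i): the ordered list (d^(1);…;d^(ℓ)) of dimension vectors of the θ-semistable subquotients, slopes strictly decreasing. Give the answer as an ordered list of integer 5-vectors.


Barcode: M ≅ I[1,4], I[3,5]^2, I[5,5]. HN layers by μ_θ (3 steps, strictly decreasing):
  μ^(1)=18; μ^(2)=25/2; μ^(3)=-129/2

((0, 0, 0, 0, 3); (0, 0, 3, 3, 0); (1, 1, 0, 0, 0))


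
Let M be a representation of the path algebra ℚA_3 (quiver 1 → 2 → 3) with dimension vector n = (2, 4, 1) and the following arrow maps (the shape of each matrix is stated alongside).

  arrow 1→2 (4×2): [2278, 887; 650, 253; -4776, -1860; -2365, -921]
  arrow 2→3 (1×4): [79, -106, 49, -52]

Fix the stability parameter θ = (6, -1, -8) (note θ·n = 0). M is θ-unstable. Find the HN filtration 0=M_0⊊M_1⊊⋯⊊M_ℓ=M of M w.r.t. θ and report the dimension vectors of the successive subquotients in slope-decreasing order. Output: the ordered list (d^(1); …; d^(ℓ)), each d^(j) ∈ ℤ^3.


Interval decomposition of M: I[1,2], I[1,3], I[2,2]^2.
HN type (ℓ=2): μ^(1)=5/2; μ^(2)=-1

((1, 1, 0); (1, 3, 1))


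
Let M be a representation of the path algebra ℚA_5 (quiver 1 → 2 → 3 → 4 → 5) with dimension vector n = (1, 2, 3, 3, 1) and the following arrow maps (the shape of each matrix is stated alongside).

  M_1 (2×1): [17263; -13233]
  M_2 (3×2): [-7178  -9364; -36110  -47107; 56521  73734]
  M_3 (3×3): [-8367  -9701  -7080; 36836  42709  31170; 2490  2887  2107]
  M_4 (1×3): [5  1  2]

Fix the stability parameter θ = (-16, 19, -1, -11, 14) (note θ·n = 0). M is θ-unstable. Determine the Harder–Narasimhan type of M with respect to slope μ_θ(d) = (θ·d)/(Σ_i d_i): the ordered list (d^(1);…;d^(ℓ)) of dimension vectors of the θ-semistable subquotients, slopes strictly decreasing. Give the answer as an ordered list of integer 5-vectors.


Via rank(M_{q-1}∘⋯∘M_p): M ≅ I[1,4], I[2,5], I[3,4].
μ_θ-semistable layers: μ^(1)=14; μ^(2)=7/3; μ^(3)=-6; μ^(4)=-16

((0, 0, 0, 0, 1); (0, 2, 2, 2, 0); (0, 0, 1, 1, 0); (1, 0, 0, 0, 0))


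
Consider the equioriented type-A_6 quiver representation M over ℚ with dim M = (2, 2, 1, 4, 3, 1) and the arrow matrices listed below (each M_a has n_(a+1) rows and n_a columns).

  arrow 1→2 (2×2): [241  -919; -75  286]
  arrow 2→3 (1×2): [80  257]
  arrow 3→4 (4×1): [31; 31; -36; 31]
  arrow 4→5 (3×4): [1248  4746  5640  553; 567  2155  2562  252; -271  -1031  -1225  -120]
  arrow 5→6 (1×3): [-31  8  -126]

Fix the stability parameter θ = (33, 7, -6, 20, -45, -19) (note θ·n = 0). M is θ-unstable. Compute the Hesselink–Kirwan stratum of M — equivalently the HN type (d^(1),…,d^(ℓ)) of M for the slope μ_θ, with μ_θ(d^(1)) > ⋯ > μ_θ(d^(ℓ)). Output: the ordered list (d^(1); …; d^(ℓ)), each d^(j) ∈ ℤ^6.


Interval decomposition of M: I[1,2], I[1,6], I[4,4], I[4,5]^2.
HN type (ℓ=3): μ^(1)=20; μ^(2)=-5/3; μ^(3)=-25/2

((1, 1, 0, 1, 0, 0); (1, 1, 1, 1, 1, 1); (0, 0, 0, 2, 2, 0))


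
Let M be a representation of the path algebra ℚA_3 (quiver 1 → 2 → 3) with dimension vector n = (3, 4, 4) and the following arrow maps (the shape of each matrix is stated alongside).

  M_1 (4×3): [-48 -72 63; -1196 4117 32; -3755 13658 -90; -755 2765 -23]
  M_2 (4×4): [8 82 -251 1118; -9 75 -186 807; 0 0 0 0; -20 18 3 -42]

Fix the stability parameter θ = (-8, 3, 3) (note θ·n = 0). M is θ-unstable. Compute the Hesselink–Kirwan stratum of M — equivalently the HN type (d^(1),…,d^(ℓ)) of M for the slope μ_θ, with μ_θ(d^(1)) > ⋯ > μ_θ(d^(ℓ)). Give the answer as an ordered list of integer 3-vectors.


Via rank(M_{q-1}∘⋯∘M_p): M ≅ I[1,2]^2, I[1,3], I[2,3], I[3,3]^2.
μ_θ-semistable layers: μ^(1)=3; μ^(2)=-8

((0, 4, 4); (3, 0, 0))


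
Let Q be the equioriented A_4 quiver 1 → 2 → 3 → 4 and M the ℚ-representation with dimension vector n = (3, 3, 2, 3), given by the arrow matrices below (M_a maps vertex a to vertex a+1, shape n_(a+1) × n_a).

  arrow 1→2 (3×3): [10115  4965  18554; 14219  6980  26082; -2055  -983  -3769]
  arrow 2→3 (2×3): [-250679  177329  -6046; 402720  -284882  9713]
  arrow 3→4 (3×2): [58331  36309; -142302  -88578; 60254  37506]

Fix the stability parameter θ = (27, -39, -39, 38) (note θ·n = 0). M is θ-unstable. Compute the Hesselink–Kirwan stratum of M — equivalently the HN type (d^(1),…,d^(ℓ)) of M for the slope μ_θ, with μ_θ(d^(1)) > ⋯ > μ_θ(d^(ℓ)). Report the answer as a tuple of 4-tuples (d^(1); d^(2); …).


Interval decomposition of M: I[1,2], I[1,3], I[1,4], I[4,4]^2.
HN type (ℓ=3): μ^(1)=38; μ^(2)=-6; μ^(3)=-17

((0, 0, 0, 3); (1, 1, 0, 0); (2, 2, 2, 0))


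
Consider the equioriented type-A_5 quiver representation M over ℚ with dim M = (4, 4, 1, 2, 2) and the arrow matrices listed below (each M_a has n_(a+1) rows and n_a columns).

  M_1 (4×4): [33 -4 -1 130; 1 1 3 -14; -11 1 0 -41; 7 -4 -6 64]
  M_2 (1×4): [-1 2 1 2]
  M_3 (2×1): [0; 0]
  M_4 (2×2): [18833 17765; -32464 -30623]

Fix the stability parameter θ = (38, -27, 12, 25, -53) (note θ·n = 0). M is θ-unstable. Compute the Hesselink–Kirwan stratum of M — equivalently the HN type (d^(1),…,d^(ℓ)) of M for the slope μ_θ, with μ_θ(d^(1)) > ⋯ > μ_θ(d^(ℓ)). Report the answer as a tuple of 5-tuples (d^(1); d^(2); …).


Via rank(M_{q-1}∘⋯∘M_p): M ≅ I[1,2]^3, I[1,3], I[4,5]^2.
μ_θ-semistable layers: μ^(1)=12; μ^(2)=11/2; μ^(3)=-14

((0, 0, 1, 0, 0); (4, 4, 0, 0, 0); (0, 0, 0, 2, 2))
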